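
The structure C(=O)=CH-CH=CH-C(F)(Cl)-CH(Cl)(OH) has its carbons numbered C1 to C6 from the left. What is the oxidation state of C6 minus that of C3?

C6: 1C, 1H, 1O, 1Cl → 0 − 1 + 1 + 1 = +1
C3: 3C, 1H → 0 − 1 = -1
Difference: +1 − (-1) = +2.

+2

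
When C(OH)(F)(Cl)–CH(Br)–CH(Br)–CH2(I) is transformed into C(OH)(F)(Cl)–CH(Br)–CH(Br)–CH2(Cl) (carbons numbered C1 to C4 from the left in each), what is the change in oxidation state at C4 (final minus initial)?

Before: C4 has 1 bond to C, 2 bonds to H, 1 bond to I → oxidation state -1.
After: C4 has 1 bond to C, 2 bonds to H, 1 bond to Cl → oxidation state -1.
Δ = -1 − (-1) = 0, so no net redox change at C4.

0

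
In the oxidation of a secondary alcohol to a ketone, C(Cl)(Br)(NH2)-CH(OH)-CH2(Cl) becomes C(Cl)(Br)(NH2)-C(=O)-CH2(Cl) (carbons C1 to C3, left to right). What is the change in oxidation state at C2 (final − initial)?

Before: C2 has 2 bonds to C, 1 bond to H, 1 bond to O → oxidation state 0.
After: C2 has 2 bonds to C, 2 bonds to O → oxidation state +2.
Δ = +2 − (0) = +2, so this is an oxidation at C2.

+2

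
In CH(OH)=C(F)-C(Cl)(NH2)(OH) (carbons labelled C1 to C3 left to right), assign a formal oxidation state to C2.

Each bond to a more electronegative atom (O, N, halogen) counts +1, each bond to a less electronegative atom (H, metal, B, Si) counts −1, and each C–C bond counts 0.
C2 has a double bond to C (2×0 = 0), one bond to C (0), one bond to F (+1).
Oxidation state = 0 + 0 + 1 = +1.

+1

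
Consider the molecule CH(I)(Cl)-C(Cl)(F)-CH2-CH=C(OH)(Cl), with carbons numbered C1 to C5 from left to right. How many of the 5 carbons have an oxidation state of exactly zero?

0

Bonds to more-electronegative neighbours contribute +1 each, bonds to H or metals contribute −1 each, and C–C bonds contribute 0. Tallying each carbon:
C1: 1C, 1H, 1Cl, 1I → 0 − 1 + 1 + 1 = +1
C2: 2C, 1F, 1Cl → 0 + 1 + 1 = +2
C3: 2C, 2H → 0 − 2 = -2
C4: 3C, 1H → 0 − 1 = -1
C5: 2C, 1O, 1Cl → 0 + 1 + 1 = +2
0 carbons meet the condition.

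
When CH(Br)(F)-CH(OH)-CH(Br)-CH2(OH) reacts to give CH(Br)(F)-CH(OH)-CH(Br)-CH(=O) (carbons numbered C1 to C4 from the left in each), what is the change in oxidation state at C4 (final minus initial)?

+2

Before: C4 has 1 bond to C, 2 bonds to H, 1 bond to O → oxidation state -1.
After: C4 has 1 bond to C, 1 bond to H, 2 bonds to O → oxidation state +1.
Δ = +1 − (-1) = +2, so this is an oxidation at C4.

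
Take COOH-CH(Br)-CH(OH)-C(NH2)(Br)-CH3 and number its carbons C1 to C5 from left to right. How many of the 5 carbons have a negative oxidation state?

Tallying each carbon's bonds:
C1: 1C, 3O → 0 + 3 = +3
C2: 2C, 1H, 1Br → 0 − 1 + 1 = 0
C3: 2C, 1H, 1O → 0 − 1 + 1 = 0
C4: 2C, 1N, 1Br → 0 + 1 + 1 = +2
C5: 1C, 3H → 0 − 3 = -3
1 carbon (C5) meets the condition.

1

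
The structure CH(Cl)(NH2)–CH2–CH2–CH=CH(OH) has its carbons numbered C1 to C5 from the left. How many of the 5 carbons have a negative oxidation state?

3

Tallying each carbon's bonds:
C1: 1C, 1H, 1N, 1Cl → 0 − 1 + 1 + 1 = +1
C2: 2C, 2H → 0 − 2 = -2
C3: 2C, 2H → 0 − 2 = -2
C4: 3C, 1H → 0 − 1 = -1
C5: 2C, 1H, 1O → 0 − 1 + 1 = 0
3 carbons (C2, C3, C4) meet the condition.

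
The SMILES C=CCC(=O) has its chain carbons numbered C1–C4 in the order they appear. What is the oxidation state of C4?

+1

C4 has one bond to C (0), a double bond to O (2×+1 = +2), one bond to H (-1).
Oxidation state = 0 + 2 − 1 = +1.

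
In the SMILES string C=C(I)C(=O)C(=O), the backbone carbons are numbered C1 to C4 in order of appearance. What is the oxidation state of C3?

C3 has one bond to C (0), one bond to C (0), a double bond to O (2×+1 = +2).
Oxidation state = 0 + 0 + 2 = +2.

+2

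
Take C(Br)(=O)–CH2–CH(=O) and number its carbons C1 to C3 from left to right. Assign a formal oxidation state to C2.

-2

Count +1 for every bond to an atom more electronegative than carbon and −1 for every bond to one less electronegative; C–C bonds are 0.
C2 has one bond to C (0), one bond to C (0), one bond to H (-1), one bond to H (-1).
Oxidation state = 0 + 0 − 1 − 1 = -2.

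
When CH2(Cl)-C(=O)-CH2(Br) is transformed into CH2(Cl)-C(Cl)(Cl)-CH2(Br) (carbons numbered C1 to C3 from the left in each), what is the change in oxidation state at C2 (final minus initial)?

Before: C2 has 2 bonds to C, 2 bonds to O → oxidation state +2.
After: C2 has 2 bonds to C, 2 bonds to Cl → oxidation state +2.
Δ = +2 − (+2) = 0, so no net redox change at C2.

0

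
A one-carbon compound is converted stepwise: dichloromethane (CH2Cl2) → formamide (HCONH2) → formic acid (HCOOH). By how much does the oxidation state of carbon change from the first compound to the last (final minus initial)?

+2

Carbon oxidation states along the series — dichloromethane: 0, formamide: +2, formic acid: +2.
Net change = +2 − (0) = +2.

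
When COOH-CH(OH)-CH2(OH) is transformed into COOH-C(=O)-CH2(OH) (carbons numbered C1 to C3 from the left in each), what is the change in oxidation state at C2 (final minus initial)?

+2

Before: C2 has 2 bonds to C, 1 bond to H, 1 bond to O → oxidation state 0.
After: C2 has 2 bonds to C, 2 bonds to O → oxidation state +2.
Δ = +2 − (0) = +2, so this is an oxidation at C2.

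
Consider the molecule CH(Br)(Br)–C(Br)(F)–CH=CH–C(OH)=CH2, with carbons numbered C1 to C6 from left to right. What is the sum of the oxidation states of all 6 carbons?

Tallying each carbon's bonds:
C1: 1C, 1H, 2Br → 0 − 1 + 2 = +1
C2: 2C, 1F, 1Br → 0 + 1 + 1 = +2
C3: 3C, 1H → 0 − 1 = -1
C4: 3C, 1H → 0 − 1 = -1
C5: 3C, 1O → 0 + 1 = +1
C6: 2C, 2H → 0 − 2 = -2
Sum = +1 + 2 − 1 − 1 + 1 − 2 = 0.

0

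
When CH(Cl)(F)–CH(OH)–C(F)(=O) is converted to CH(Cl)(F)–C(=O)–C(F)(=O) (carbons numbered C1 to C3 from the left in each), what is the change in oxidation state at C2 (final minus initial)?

+2

Before: C2 has 2 bonds to C, 1 bond to H, 1 bond to O → oxidation state 0.
After: C2 has 2 bonds to C, 2 bonds to O → oxidation state +2.
Δ = +2 − (0) = +2, so this is an oxidation at C2.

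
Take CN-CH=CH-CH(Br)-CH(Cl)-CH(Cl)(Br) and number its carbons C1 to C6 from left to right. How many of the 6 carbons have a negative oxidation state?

2

Count +1 for every bond to an atom more electronegative than carbon and −1 for every bond to one less electronegative; C–C bonds are 0. Tallying each carbon:
C1: 1C, 3N → 0 + 3 = +3
C2: 3C, 1H → 0 − 1 = -1
C3: 3C, 1H → 0 − 1 = -1
C4: 2C, 1H, 1Br → 0 − 1 + 1 = 0
C5: 2C, 1H, 1Cl → 0 − 1 + 1 = 0
C6: 1C, 1H, 1Cl, 1Br → 0 − 1 + 1 + 1 = +1
2 carbons (C2, C3) meet the condition.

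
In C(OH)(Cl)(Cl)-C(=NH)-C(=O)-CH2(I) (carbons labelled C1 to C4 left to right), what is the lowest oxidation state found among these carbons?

Tallying each carbon's bonds:
C1: 1C, 1O, 2Cl → 0 + 1 + 2 = +3
C2: 2C, 2N → 0 + 2 = +2
C3: 2C, 2O → 0 + 2 = +2
C4: 1C, 2H, 1I → 0 − 2 + 1 = -1
The lowest value is -1.

-1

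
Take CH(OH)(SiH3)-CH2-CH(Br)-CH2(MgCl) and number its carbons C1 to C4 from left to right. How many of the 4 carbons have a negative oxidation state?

3

Count +1 for every bond to an atom more electronegative than carbon and −1 for every bond to one less electronegative; C–C bonds are 0. Tallying each carbon:
C1: 1C, 1H, 1O, 1Si → 0 − 1 + 1 − 1 = -1
C2: 2C, 2H → 0 − 2 = -2
C3: 2C, 1H, 1Br → 0 − 1 + 1 = 0
C4: 1C, 2H, 1Mg → 0 − 2 − 1 = -3
3 carbons (C1, C2, C4) meet the condition.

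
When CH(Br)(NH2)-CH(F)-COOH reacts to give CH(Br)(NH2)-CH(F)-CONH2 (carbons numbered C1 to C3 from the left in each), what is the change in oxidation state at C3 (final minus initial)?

Before: C3 has 1 bond to C, 3 bonds to O → oxidation state +3.
After: C3 has 1 bond to C, 2 bonds to O, 1 bond to N → oxidation state +3.
Δ = +3 − (+3) = 0, so no net redox change at C3.

0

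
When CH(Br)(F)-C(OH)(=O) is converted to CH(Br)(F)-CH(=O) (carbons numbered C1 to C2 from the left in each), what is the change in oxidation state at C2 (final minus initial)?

Before: C2 has 1 bond to C, 3 bonds to O → oxidation state +3.
After: C2 has 1 bond to C, 1 bond to H, 2 bonds to O → oxidation state +1.
Δ = +1 − (+3) = -2, so this is a reduction at C2.

-2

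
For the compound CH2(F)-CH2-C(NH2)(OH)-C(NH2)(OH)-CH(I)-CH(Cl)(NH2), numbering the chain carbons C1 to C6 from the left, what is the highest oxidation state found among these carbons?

+2

Tallying each carbon's bonds:
C1: 1C, 2H, 1F → 0 − 2 + 1 = -1
C2: 2C, 2H → 0 − 2 = -2
C3: 2C, 1O, 1N → 0 + 1 + 1 = +2
C4: 2C, 1O, 1N → 0 + 1 + 1 = +2
C5: 2C, 1H, 1I → 0 − 1 + 1 = 0
C6: 1C, 1H, 1N, 1Cl → 0 − 1 + 1 + 1 = +1
The highest value is +2.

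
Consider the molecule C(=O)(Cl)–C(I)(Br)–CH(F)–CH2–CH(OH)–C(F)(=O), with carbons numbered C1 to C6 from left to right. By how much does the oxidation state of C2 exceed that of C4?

+4

C2: 2C, 1Br, 1I → 0 + 1 + 1 = +2
C4: 2C, 2H → 0 − 2 = -2
Difference: +2 − (-2) = +4.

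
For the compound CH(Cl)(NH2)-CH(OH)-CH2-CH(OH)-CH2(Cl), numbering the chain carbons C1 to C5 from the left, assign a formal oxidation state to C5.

C5 has one bond to C (0), one bond to H (-1), one bond to Cl (+1), one bond to H (-1).
Oxidation state = 0 − 1 + 1 − 1 = -1.

-1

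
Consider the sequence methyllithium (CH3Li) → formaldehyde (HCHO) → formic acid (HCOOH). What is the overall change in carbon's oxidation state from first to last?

Carbon oxidation states along the series — methyllithium: -4, formaldehyde: 0, formic acid: +2.
Net change = +2 − (-4) = +6.

+6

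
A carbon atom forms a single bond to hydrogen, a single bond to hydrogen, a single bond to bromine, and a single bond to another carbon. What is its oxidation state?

The carbon has one bond to C (0), one bond to H (-1), one bond to Br (+1), one bond to H (-1).
Oxidation state = 0 − 1 + 1 − 1 = -1.

-1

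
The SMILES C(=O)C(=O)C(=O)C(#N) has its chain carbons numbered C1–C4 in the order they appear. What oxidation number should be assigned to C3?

Bonds to more-electronegative neighbours contribute +1 each, bonds to H or metals contribute −1 each, and C–C bonds contribute 0.
C3 has one bond to C (0), one bond to C (0), a double bond to O (2×+1 = +2).
Oxidation state = 0 + 0 + 2 = +2.

+2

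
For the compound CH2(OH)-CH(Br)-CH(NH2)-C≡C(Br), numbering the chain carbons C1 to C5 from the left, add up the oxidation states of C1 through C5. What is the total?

0

Tallying each carbon's bonds:
C1: 1C, 2H, 1O → 0 − 2 + 1 = -1
C2: 2C, 1H, 1Br → 0 − 1 + 1 = 0
C3: 2C, 1H, 1N → 0 − 1 + 1 = 0
C4: 4C → 0 = 0
C5: 3C, 1Br → 0 + 1 = +1
Sum = -1 + 0 + 0 + 0 + 1 = 0.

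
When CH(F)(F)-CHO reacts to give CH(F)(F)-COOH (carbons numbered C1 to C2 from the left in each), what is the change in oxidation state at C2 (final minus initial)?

+2

Before: C2 has 1 bond to C, 1 bond to H, 2 bonds to O → oxidation state +1.
After: C2 has 1 bond to C, 3 bonds to O → oxidation state +3.
Δ = +3 − (+1) = +2, so this is an oxidation at C2.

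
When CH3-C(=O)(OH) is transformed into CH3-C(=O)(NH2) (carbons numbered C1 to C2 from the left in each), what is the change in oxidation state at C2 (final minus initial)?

0

Before: C2 has 1 bond to C, 3 bonds to O → oxidation state +3.
After: C2 has 1 bond to C, 2 bonds to O, 1 bond to N → oxidation state +3.
Δ = +3 − (+3) = 0, so no net redox change at C2.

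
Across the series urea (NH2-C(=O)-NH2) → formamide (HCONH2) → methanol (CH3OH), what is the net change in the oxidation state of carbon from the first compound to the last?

-6

Carbon oxidation states along the series — urea: +4, formamide: +2, methanol: -2.
Net change = -2 − (+4) = -6.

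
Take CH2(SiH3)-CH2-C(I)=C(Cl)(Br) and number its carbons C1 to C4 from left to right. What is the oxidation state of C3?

Count +1 for every bond to an atom more electronegative than carbon and −1 for every bond to one less electronegative; C–C bonds are 0.
C3 has one bond to C (0), a double bond to C (2×0 = 0), one bond to I (+1).
Oxidation state = 0 + 0 + 1 = +1.

+1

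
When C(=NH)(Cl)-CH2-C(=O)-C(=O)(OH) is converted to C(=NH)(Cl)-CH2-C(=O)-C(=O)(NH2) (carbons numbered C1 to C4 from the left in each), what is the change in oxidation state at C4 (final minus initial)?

0

Before: C4 has 1 bond to C, 3 bonds to O → oxidation state +3.
After: C4 has 1 bond to C, 2 bonds to O, 1 bond to N → oxidation state +3.
Δ = +3 − (+3) = 0, so no net redox change at C4.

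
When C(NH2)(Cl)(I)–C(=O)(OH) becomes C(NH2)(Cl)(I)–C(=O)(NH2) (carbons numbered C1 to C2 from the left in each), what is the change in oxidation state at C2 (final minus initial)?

Before: C2 has 1 bond to C, 3 bonds to O → oxidation state +3.
After: C2 has 1 bond to C, 2 bonds to O, 1 bond to N → oxidation state +3.
Δ = +3 − (+3) = 0, so no net redox change at C2.

0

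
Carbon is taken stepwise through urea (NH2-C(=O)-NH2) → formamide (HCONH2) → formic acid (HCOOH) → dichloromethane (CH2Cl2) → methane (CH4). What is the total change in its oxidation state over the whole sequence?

Carbon oxidation states along the series — urea: +4, formamide: +2, formic acid: +2, dichloromethane: 0, methane: -4.
Net change = -4 − (+4) = -8.

-8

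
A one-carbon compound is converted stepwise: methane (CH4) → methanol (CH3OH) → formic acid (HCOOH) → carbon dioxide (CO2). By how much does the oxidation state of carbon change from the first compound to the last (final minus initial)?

+8

Carbon oxidation states along the series — methane: -4, methanol: -2, formic acid: +2, carbon dioxide: +4.
Net change = +4 − (-4) = +8.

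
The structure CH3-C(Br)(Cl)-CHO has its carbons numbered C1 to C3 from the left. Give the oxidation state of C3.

Assign +1 per bond to O/N/halogen, −1 per bond to H or an electropositive element, and 0 per bond to carbon.
C3 has one bond to C (0), a double bond to O (2×+1 = +2), one bond to H (-1).
Oxidation state = 0 + 2 − 1 = +1.

+1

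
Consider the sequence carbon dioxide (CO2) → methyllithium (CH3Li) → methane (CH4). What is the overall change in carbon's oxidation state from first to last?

Carbon oxidation states along the series — carbon dioxide: +4, methyllithium: -4, methane: -4.
Net change = -4 − (+4) = -8.

-8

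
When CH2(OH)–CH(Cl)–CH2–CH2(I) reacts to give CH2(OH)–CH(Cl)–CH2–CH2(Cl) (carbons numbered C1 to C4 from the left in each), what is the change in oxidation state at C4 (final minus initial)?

Before: C4 has 1 bond to C, 2 bonds to H, 1 bond to I → oxidation state -1.
After: C4 has 1 bond to C, 2 bonds to H, 1 bond to Cl → oxidation state -1.
Δ = -1 − (-1) = 0, so no net redox change at C4.

0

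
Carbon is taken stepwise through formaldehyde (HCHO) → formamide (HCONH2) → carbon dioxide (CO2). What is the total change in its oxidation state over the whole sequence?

Carbon oxidation states along the series — formaldehyde: 0, formamide: +2, carbon dioxide: +4.
Net change = +4 − (0) = +4.

+4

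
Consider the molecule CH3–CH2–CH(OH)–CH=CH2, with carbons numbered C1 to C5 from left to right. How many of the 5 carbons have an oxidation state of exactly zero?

Tallying each carbon's bonds:
C1: 1C, 3H → 0 − 3 = -3
C2: 2C, 2H → 0 − 2 = -2
C3: 2C, 1H, 1O → 0 − 1 + 1 = 0
C4: 3C, 1H → 0 − 1 = -1
C5: 2C, 2H → 0 − 2 = -2
1 carbon (C3) meets the condition.

1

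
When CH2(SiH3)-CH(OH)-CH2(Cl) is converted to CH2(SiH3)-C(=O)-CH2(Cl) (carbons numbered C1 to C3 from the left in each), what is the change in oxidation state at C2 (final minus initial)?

+2

Before: C2 has 2 bonds to C, 1 bond to H, 1 bond to O → oxidation state 0.
After: C2 has 2 bonds to C, 2 bonds to O → oxidation state +2.
Δ = +2 − (0) = +2, so this is an oxidation at C2.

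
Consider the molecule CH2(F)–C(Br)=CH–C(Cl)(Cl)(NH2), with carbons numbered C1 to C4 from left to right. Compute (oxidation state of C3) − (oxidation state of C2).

C3: 3C, 1H → 0 − 1 = -1
C2: 3C, 1Br → 0 + 1 = +1
Difference: -1 − (+1) = -2.

-2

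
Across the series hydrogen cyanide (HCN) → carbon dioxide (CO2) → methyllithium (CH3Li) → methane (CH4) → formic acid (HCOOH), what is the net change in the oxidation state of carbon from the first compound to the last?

0

Carbon oxidation states along the series — hydrogen cyanide: +2, carbon dioxide: +4, methyllithium: -4, methane: -4, formic acid: +2.
Net change = +2 − (+2) = 0.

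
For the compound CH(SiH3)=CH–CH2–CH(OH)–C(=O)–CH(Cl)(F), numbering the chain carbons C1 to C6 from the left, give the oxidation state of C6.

Each bond to a more electronegative atom (O, N, halogen) counts +1, each bond to a less electronegative atom (H, metal, B, Si) counts −1, and each C–C bond counts 0.
C6 has one bond to C (0), one bond to H (-1), one bond to Cl (+1), one bond to F (+1).
Oxidation state = 0 − 1 + 1 + 1 = +1.

+1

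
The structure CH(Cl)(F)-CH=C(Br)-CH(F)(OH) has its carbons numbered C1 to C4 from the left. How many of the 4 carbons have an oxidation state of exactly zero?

Each bond to a more electronegative atom (O, N, halogen) counts +1, each bond to a less electronegative atom (H, metal, B, Si) counts −1, and each C–C bond counts 0. Tallying each carbon:
C1: 1C, 1H, 1F, 1Cl → 0 − 1 + 1 + 1 = +1
C2: 3C, 1H → 0 − 1 = -1
C3: 3C, 1Br → 0 + 1 = +1
C4: 1C, 1H, 1O, 1F → 0 − 1 + 1 + 1 = +1
0 carbons meet the condition.

0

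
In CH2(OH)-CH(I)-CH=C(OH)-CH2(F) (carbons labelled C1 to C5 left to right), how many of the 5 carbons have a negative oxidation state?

Count +1 for every bond to an atom more electronegative than carbon and −1 for every bond to one less electronegative; C–C bonds are 0. Tallying each carbon:
C1: 1C, 2H, 1O → 0 − 2 + 1 = -1
C2: 2C, 1H, 1I → 0 − 1 + 1 = 0
C3: 3C, 1H → 0 − 1 = -1
C4: 3C, 1O → 0 + 1 = +1
C5: 1C, 2H, 1F → 0 − 2 + 1 = -1
3 carbons (C1, C3, C5) meet the condition.

3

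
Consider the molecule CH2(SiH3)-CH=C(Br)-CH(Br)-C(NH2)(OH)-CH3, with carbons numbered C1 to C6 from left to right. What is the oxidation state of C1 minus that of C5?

C1: 1C, 2H, 1Si → 0 − 2 − 1 = -3
C5: 2C, 1O, 1N → 0 + 1 + 1 = +2
Difference: -3 − (+2) = -5.

-5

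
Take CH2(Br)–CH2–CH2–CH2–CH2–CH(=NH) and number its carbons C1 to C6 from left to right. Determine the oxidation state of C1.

Each bond to a more electronegative atom (O, N, halogen) counts +1, each bond to a less electronegative atom (H, metal, B, Si) counts −1, and each C–C bond counts 0.
C1 has one bond to C (0), one bond to H (-1), one bond to H (-1), one bond to Br (+1).
Oxidation state = 0 − 1 − 1 + 1 = -1.

-1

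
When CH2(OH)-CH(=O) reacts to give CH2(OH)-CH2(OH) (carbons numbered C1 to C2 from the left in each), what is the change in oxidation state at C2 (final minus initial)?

-2

Before: C2 has 1 bond to C, 1 bond to H, 2 bonds to O → oxidation state +1.
After: C2 has 1 bond to C, 2 bonds to H, 1 bond to O → oxidation state -1.
Δ = -1 − (+1) = -2, so this is a reduction at C2.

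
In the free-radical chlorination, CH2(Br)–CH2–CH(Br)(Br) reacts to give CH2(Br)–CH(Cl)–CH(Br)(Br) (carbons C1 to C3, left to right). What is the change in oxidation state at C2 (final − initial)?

Before: C2 has 2 bonds to C, 2 bonds to H → oxidation state -2.
After: C2 has 2 bonds to C, 1 bond to H, 1 bond to Cl → oxidation state 0.
Δ = 0 − (-2) = +2, so this is an oxidation at C2.

+2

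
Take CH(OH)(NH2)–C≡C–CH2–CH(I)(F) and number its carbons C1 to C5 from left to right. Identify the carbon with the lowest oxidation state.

C4

Bonds to more-electronegative neighbours contribute +1 each, bonds to H or metals contribute −1 each, and C–C bonds contribute 0. Tallying each carbon:
C1: 1C, 1H, 1O, 1N → 0 − 1 + 1 + 1 = +1
C2: 4C → 0 = 0
C3: 4C → 0 = 0
C4: 2C, 2H → 0 − 2 = -2
C5: 1C, 1H, 1F, 1I → 0 − 1 + 1 + 1 = +1
The most reduced carbon is C4 at -2.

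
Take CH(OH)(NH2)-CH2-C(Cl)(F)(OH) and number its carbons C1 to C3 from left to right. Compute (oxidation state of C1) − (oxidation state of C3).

-2

C1: 1C, 1H, 1O, 1N → 0 − 1 + 1 + 1 = +1
C3: 1C, 1O, 1F, 1Cl → 0 + 1 + 1 + 1 = +3
Difference: +1 − (+3) = -2.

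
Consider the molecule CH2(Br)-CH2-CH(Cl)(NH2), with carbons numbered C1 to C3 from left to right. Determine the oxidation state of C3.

+1

Each bond to a more electronegative atom (O, N, halogen) counts +1, each bond to a less electronegative atom (H, metal, B, Si) counts −1, and each C–C bond counts 0.
C3 has one bond to C (0), one bond to H (-1), one bond to Cl (+1), one bond to N (+1).
Oxidation state = 0 − 1 + 1 + 1 = +1.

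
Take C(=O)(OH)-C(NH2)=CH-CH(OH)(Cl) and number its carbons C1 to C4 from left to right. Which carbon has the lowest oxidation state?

Tallying each carbon's bonds:
C1: 1C, 3O → 0 + 3 = +3
C2: 3C, 1N → 0 + 1 = +1
C3: 3C, 1H → 0 − 1 = -1
C4: 1C, 1H, 1O, 1Cl → 0 − 1 + 1 + 1 = +1
The most reduced carbon is C3 at -1.

C3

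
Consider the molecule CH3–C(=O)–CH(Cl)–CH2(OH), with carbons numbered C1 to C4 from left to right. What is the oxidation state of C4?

-1

C4 has one bond to C (0), one bond to H (-1), one bond to H (-1), one bond to O (+1).
Oxidation state = 0 − 1 − 1 + 1 = -1.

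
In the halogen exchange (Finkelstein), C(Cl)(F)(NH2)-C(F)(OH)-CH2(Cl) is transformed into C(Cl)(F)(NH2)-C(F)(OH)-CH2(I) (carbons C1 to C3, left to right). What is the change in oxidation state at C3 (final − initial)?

Before: C3 has 1 bond to C, 2 bonds to H, 1 bond to Cl → oxidation state -1.
After: C3 has 1 bond to C, 2 bonds to H, 1 bond to I → oxidation state -1.
Δ = -1 − (-1) = 0, so no net redox change at C3.

0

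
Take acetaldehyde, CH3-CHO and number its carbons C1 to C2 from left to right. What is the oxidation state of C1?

Assign +1 per bond to O/N/halogen, −1 per bond to H or an electropositive element, and 0 per bond to carbon.
C1 has one bond to H (-1), one bond to H (-1), one bond to H (-1), one bond to C (0).
Oxidation state = -1 − 1 − 1 + 0 = -3.

-3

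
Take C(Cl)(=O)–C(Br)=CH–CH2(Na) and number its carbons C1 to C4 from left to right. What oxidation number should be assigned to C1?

C1 has one bond to C (0), one bond to Cl (+1), a double bond to O (2×+1 = +2).
Oxidation state = 0 + 1 + 2 = +3.

+3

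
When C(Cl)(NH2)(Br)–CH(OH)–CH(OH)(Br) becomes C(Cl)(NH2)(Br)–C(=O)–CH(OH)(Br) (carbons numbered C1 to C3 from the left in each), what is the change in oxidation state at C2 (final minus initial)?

+2

Before: C2 has 2 bonds to C, 1 bond to H, 1 bond to O → oxidation state 0.
After: C2 has 2 bonds to C, 2 bonds to O → oxidation state +2.
Δ = +2 − (0) = +2, so this is an oxidation at C2.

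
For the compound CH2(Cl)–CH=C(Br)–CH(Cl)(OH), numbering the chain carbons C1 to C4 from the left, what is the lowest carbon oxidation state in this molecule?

-1

Tallying each carbon's bonds:
C1: 1C, 2H, 1Cl → 0 − 2 + 1 = -1
C2: 3C, 1H → 0 − 1 = -1
C3: 3C, 1Br → 0 + 1 = +1
C4: 1C, 1H, 1O, 1Cl → 0 − 1 + 1 + 1 = +1
The lowest value is -1.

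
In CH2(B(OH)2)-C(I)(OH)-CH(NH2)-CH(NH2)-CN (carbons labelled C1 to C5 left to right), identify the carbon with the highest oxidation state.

C5

Each bond to a more electronegative atom (O, N, halogen) counts +1, each bond to a less electronegative atom (H, metal, B, Si) counts −1, and each C–C bond counts 0. Tallying each carbon:
C1: 1C, 2H, 1B → 0 − 2 − 1 = -3
C2: 2C, 1O, 1I → 0 + 1 + 1 = +2
C3: 2C, 1H, 1N → 0 − 1 + 1 = 0
C4: 2C, 1H, 1N → 0 − 1 + 1 = 0
C5: 1C, 3N → 0 + 3 = +3
The most oxidised carbon is C5 at +3.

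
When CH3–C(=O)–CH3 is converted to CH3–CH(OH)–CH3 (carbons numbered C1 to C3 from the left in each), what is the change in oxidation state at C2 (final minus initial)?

-2

Before: C2 has 2 bonds to C, 2 bonds to O → oxidation state +2.
After: C2 has 2 bonds to C, 1 bond to H, 1 bond to O → oxidation state 0.
Δ = 0 − (+2) = -2, so this is a reduction at C2.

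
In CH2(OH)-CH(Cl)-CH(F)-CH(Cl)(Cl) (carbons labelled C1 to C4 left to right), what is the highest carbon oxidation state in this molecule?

+1

Assign +1 per bond to O/N/halogen, −1 per bond to H or an electropositive element, and 0 per bond to carbon. Tallying each carbon:
C1: 1C, 2H, 1O → 0 − 2 + 1 = -1
C2: 2C, 1H, 1Cl → 0 − 1 + 1 = 0
C3: 2C, 1H, 1F → 0 − 1 + 1 = 0
C4: 1C, 1H, 2Cl → 0 − 1 + 2 = +1
The highest value is +1.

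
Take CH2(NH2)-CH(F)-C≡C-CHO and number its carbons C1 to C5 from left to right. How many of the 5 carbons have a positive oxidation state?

Assign +1 per bond to O/N/halogen, −1 per bond to H or an electropositive element, and 0 per bond to carbon. Tallying each carbon:
C1: 1C, 2H, 1N → 0 − 2 + 1 = -1
C2: 2C, 1H, 1F → 0 − 1 + 1 = 0
C3: 4C → 0 = 0
C4: 4C → 0 = 0
C5: 1C, 1H, 2O → 0 − 1 + 2 = +1
1 carbon (C5) meets the condition.

1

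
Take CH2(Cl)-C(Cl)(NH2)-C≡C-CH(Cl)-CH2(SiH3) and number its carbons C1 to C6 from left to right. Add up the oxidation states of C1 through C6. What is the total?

-2

Each bond to a more electronegative atom (O, N, halogen) counts +1, each bond to a less electronegative atom (H, metal, B, Si) counts −1, and each C–C bond counts 0. Tallying each carbon:
C1: 1C, 2H, 1Cl → 0 − 2 + 1 = -1
C2: 2C, 1N, 1Cl → 0 + 1 + 1 = +2
C3: 4C → 0 = 0
C4: 4C → 0 = 0
C5: 2C, 1H, 1Cl → 0 − 1 + 1 = 0
C6: 1C, 2H, 1Si → 0 − 2 − 1 = -3
Sum = -1 + 2 + 0 + 0 + 0 − 3 = -2.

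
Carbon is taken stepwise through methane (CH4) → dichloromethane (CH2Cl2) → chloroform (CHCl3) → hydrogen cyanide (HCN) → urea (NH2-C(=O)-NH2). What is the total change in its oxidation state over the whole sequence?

Carbon oxidation states along the series — methane: -4, dichloromethane: 0, chloroform: +2, hydrogen cyanide: +2, urea: +4.
Net change = +4 − (-4) = +8.

+8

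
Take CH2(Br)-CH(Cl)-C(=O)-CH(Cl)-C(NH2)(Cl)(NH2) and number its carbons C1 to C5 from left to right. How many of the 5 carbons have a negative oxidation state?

Tallying each carbon's bonds:
C1: 1C, 2H, 1Br → 0 − 2 + 1 = -1
C2: 2C, 1H, 1Cl → 0 − 1 + 1 = 0
C3: 2C, 2O → 0 + 2 = +2
C4: 2C, 1H, 1Cl → 0 − 1 + 1 = 0
C5: 1C, 2N, 1Cl → 0 + 2 + 1 = +3
1 carbon (C1) meets the condition.

1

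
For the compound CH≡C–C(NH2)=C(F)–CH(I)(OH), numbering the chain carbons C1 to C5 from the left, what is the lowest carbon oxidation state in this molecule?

Each bond to a more electronegative atom (O, N, halogen) counts +1, each bond to a less electronegative atom (H, metal, B, Si) counts −1, and each C–C bond counts 0. Tallying each carbon:
C1: 3C, 1H → 0 − 1 = -1
C2: 4C → 0 = 0
C3: 3C, 1N → 0 + 1 = +1
C4: 3C, 1F → 0 + 1 = +1
C5: 1C, 1H, 1O, 1I → 0 − 1 + 1 + 1 = +1
The lowest value is -1.

-1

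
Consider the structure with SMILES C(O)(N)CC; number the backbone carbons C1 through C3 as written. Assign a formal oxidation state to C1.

+1

Assign +1 per bond to O/N/halogen, −1 per bond to H or an electropositive element, and 0 per bond to carbon.
C1 has one bond to C (0), one bond to O (+1), one bond to H (-1), one bond to N (+1).
Oxidation state = 0 + 1 − 1 + 1 = +1.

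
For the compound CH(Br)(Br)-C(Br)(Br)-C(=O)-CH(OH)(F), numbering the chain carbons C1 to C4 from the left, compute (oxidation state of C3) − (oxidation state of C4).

+1

C3: 2C, 2O → 0 + 2 = +2
C4: 1C, 1H, 1O, 1F → 0 − 1 + 1 + 1 = +1
Difference: +2 − (+1) = +1.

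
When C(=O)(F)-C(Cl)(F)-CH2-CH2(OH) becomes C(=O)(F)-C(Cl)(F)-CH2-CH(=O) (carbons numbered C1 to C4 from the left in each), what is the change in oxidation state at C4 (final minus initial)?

+2

Before: C4 has 1 bond to C, 2 bonds to H, 1 bond to O → oxidation state -1.
After: C4 has 1 bond to C, 1 bond to H, 2 bonds to O → oxidation state +1.
Δ = +1 − (-1) = +2, so this is an oxidation at C4.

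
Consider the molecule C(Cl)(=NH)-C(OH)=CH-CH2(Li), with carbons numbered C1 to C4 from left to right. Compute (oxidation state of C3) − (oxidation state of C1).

-4

C3: 3C, 1H → 0 − 1 = -1
C1: 1C, 2N, 1Cl → 0 + 2 + 1 = +3
Difference: -1 − (+3) = -4.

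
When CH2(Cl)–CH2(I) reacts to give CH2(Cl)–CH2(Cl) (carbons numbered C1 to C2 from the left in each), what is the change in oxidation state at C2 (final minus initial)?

Before: C2 has 1 bond to C, 2 bonds to H, 1 bond to I → oxidation state -1.
After: C2 has 1 bond to C, 2 bonds to H, 1 bond to Cl → oxidation state -1.
Δ = -1 − (-1) = 0, so no net redox change at C2.

0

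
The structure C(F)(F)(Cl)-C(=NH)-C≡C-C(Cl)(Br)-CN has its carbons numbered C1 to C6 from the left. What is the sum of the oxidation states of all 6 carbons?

+10

Assign +1 per bond to O/N/halogen, −1 per bond to H or an electropositive element, and 0 per bond to carbon. Tallying each carbon:
C1: 1C, 2F, 1Cl → 0 + 2 + 1 = +3
C2: 2C, 2N → 0 + 2 = +2
C3: 4C → 0 = 0
C4: 4C → 0 = 0
C5: 2C, 1Cl, 1Br → 0 + 1 + 1 = +2
C6: 1C, 3N → 0 + 3 = +3
Sum = +3 + 2 + 0 + 0 + 2 + 3 = +10.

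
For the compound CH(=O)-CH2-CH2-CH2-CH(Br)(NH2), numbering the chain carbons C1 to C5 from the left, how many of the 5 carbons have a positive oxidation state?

2

Tallying each carbon's bonds:
C1: 1C, 1H, 2O → 0 − 1 + 2 = +1
C2: 2C, 2H → 0 − 2 = -2
C3: 2C, 2H → 0 − 2 = -2
C4: 2C, 2H → 0 − 2 = -2
C5: 1C, 1H, 1N, 1Br → 0 − 1 + 1 + 1 = +1
2 carbons (C1, C5) meet the condition.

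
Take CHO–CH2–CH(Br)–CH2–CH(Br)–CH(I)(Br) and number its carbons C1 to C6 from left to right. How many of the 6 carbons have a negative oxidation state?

Tallying each carbon's bonds:
C1: 1C, 1H, 2O → 0 − 1 + 2 = +1
C2: 2C, 2H → 0 − 2 = -2
C3: 2C, 1H, 1Br → 0 − 1 + 1 = 0
C4: 2C, 2H → 0 − 2 = -2
C5: 2C, 1H, 1Br → 0 − 1 + 1 = 0
C6: 1C, 1H, 1Br, 1I → 0 − 1 + 1 + 1 = +1
2 carbons (C2, C4) meet the condition.

2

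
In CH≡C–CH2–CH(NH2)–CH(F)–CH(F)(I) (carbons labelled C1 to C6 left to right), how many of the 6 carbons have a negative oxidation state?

2

Bonds to more-electronegative neighbours contribute +1 each, bonds to H or metals contribute −1 each, and C–C bonds contribute 0. Tallying each carbon:
C1: 3C, 1H → 0 − 1 = -1
C2: 4C → 0 = 0
C3: 2C, 2H → 0 − 2 = -2
C4: 2C, 1H, 1N → 0 − 1 + 1 = 0
C5: 2C, 1H, 1F → 0 − 1 + 1 = 0
C6: 1C, 1H, 1F, 1I → 0 − 1 + 1 + 1 = +1
2 carbons (C1, C3) meet the condition.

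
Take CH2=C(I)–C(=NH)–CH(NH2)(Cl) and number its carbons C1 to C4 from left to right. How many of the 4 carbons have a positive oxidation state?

3

Tallying each carbon's bonds:
C1: 2C, 2H → 0 − 2 = -2
C2: 3C, 1I → 0 + 1 = +1
C3: 2C, 2N → 0 + 2 = +2
C4: 1C, 1H, 1N, 1Cl → 0 − 1 + 1 + 1 = +1
3 carbons (C2, C3, C4) meet the condition.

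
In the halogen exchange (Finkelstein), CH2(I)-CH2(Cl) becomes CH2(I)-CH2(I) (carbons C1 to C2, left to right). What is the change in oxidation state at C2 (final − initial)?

0

Before: C2 has 1 bond to C, 2 bonds to H, 1 bond to Cl → oxidation state -1.
After: C2 has 1 bond to C, 2 bonds to H, 1 bond to I → oxidation state -1.
Δ = -1 − (-1) = 0, so no net redox change at C2.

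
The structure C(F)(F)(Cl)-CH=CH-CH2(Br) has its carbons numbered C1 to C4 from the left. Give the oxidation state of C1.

+3

C1 has one bond to C (0), one bond to F (+1), one bond to F (+1), one bond to Cl (+1).
Oxidation state = 0 + 1 + 1 + 1 = +3.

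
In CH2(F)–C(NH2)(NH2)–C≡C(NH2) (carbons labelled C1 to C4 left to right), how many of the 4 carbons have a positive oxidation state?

Tallying each carbon's bonds:
C1: 1C, 2H, 1F → 0 − 2 + 1 = -1
C2: 2C, 2N → 0 + 2 = +2
C3: 4C → 0 = 0
C4: 3C, 1N → 0 + 1 = +1
2 carbons (C2, C4) meet the condition.

2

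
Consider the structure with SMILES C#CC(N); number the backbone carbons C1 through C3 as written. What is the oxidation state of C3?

Assign +1 per bond to O/N/halogen, −1 per bond to H or an electropositive element, and 0 per bond to carbon.
C3 has one bond to C (0), one bond to H (-1), one bond to N (+1), one bond to H (-1).
Oxidation state = 0 − 1 + 1 − 1 = -1.

-1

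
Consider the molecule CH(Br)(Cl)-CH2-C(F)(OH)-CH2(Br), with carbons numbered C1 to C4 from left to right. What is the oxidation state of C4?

-1

C4 has one bond to C (0), one bond to H (-1), one bond to Br (+1), one bond to H (-1).
Oxidation state = 0 − 1 + 1 − 1 = -1.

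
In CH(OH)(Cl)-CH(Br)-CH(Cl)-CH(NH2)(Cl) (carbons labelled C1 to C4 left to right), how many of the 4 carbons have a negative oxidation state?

Tallying each carbon's bonds:
C1: 1C, 1H, 1O, 1Cl → 0 − 1 + 1 + 1 = +1
C2: 2C, 1H, 1Br → 0 − 1 + 1 = 0
C3: 2C, 1H, 1Cl → 0 − 1 + 1 = 0
C4: 1C, 1H, 1N, 1Cl → 0 − 1 + 1 + 1 = +1
0 carbons meet the condition.

0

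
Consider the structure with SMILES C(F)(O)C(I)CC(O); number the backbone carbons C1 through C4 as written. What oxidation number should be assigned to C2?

0

Assign +1 per bond to O/N/halogen, −1 per bond to H or an electropositive element, and 0 per bond to carbon.
C2 has one bond to C (0), one bond to C (0), one bond to H (-1), one bond to I (+1).
Oxidation state = 0 + 0 − 1 + 1 = 0.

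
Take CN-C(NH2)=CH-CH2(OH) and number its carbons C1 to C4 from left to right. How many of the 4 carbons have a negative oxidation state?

2

Tallying each carbon's bonds:
C1: 1C, 3N → 0 + 3 = +3
C2: 3C, 1N → 0 + 1 = +1
C3: 3C, 1H → 0 − 1 = -1
C4: 1C, 2H, 1O → 0 − 2 + 1 = -1
2 carbons (C3, C4) meet the condition.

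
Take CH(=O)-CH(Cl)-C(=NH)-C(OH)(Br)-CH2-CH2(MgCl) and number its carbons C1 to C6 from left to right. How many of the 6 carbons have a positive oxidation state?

Each bond to a more electronegative atom (O, N, halogen) counts +1, each bond to a less electronegative atom (H, metal, B, Si) counts −1, and each C–C bond counts 0. Tallying each carbon:
C1: 1C, 1H, 2O → 0 − 1 + 2 = +1
C2: 2C, 1H, 1Cl → 0 − 1 + 1 = 0
C3: 2C, 2N → 0 + 2 = +2
C4: 2C, 1O, 1Br → 0 + 1 + 1 = +2
C5: 2C, 2H → 0 − 2 = -2
C6: 1C, 2H, 1Mg → 0 − 2 − 1 = -3
3 carbons (C1, C3, C4) meet the condition.

3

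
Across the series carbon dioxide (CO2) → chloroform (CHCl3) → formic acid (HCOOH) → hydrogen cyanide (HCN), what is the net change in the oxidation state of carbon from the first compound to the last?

Carbon oxidation states along the series — carbon dioxide: +4, chloroform: +2, formic acid: +2, hydrogen cyanide: +2.
Net change = +2 − (+4) = -2.

-2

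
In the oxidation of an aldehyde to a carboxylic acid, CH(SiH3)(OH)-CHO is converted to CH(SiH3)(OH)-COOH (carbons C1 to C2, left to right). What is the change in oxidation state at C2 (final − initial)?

Before: C2 has 1 bond to C, 1 bond to H, 2 bonds to O → oxidation state +1.
After: C2 has 1 bond to C, 3 bonds to O → oxidation state +3.
Δ = +3 − (+1) = +2, so this is an oxidation at C2.

+2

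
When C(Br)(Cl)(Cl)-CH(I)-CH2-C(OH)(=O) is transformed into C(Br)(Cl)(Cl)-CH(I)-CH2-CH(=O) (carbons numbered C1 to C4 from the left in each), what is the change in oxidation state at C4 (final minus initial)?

Before: C4 has 1 bond to C, 3 bonds to O → oxidation state +3.
After: C4 has 1 bond to C, 1 bond to H, 2 bonds to O → oxidation state +1.
Δ = +1 − (+3) = -2, so this is a reduction at C4.

-2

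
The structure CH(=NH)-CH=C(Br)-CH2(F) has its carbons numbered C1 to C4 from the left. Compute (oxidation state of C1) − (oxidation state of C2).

C1: 1C, 1H, 2N → 0 − 1 + 2 = +1
C2: 3C, 1H → 0 − 1 = -1
Difference: +1 − (-1) = +2.

+2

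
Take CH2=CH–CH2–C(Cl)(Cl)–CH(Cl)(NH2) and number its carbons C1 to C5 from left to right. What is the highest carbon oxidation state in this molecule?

+2

Tallying each carbon's bonds:
C1: 2C, 2H → 0 − 2 = -2
C2: 3C, 1H → 0 − 1 = -1
C3: 2C, 2H → 0 − 2 = -2
C4: 2C, 2Cl → 0 + 2 = +2
C5: 1C, 1H, 1N, 1Cl → 0 − 1 + 1 + 1 = +1
The highest value is +2.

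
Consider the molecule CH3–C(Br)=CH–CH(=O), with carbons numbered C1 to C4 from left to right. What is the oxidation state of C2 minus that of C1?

C2: 3C, 1Br → 0 + 1 = +1
C1: 1C, 3H → 0 − 3 = -3
Difference: +1 − (-3) = +4.

+4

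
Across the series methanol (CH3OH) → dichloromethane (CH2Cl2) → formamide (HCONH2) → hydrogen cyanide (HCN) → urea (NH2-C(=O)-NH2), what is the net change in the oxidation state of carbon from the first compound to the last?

Carbon oxidation states along the series — methanol: -2, dichloromethane: 0, formamide: +2, hydrogen cyanide: +2, urea: +4.
Net change = +4 − (-2) = +6.

+6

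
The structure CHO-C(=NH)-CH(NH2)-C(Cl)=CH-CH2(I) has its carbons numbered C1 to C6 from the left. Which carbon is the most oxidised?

C2

Tallying each carbon's bonds:
C1: 1C, 1H, 2O → 0 − 1 + 2 = +1
C2: 2C, 2N → 0 + 2 = +2
C3: 2C, 1H, 1N → 0 − 1 + 1 = 0
C4: 3C, 1Cl → 0 + 1 = +1
C5: 3C, 1H → 0 − 1 = -1
C6: 1C, 2H, 1I → 0 − 2 + 1 = -1
The most oxidised carbon is C2 at +2.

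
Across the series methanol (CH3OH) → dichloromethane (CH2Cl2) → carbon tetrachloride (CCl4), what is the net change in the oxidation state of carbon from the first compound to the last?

+6

Carbon oxidation states along the series — methanol: -2, dichloromethane: 0, carbon tetrachloride: +4.
Net change = +4 − (-2) = +6.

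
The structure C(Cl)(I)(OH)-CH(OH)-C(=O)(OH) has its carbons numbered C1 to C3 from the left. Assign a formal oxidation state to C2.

Bonds to more-electronegative neighbours contribute +1 each, bonds to H or metals contribute −1 each, and C–C bonds contribute 0.
C2 has one bond to C (0), one bond to C (0), one bond to O (+1), one bond to H (-1).
Oxidation state = 0 + 0 + 1 − 1 = 0.

0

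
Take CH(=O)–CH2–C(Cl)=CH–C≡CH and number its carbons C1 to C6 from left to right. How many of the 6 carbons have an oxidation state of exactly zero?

Bonds to more-electronegative neighbours contribute +1 each, bonds to H or metals contribute −1 each, and C–C bonds contribute 0. Tallying each carbon:
C1: 1C, 1H, 2O → 0 − 1 + 2 = +1
C2: 2C, 2H → 0 − 2 = -2
C3: 3C, 1Cl → 0 + 1 = +1
C4: 3C, 1H → 0 − 1 = -1
C5: 4C → 0 = 0
C6: 3C, 1H → 0 − 1 = -1
1 carbon (C5) meets the condition.

1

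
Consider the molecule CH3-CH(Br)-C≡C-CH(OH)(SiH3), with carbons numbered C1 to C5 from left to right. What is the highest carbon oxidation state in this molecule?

0

Tallying each carbon's bonds:
C1: 1C, 3H → 0 − 3 = -3
C2: 2C, 1H, 1Br → 0 − 1 + 1 = 0
C3: 4C → 0 = 0
C4: 4C → 0 = 0
C5: 1C, 1H, 1O, 1Si → 0 − 1 + 1 − 1 = -1
The highest value is 0.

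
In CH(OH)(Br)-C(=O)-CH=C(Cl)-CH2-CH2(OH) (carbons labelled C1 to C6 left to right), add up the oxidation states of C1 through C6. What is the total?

0

Each bond to a more electronegative atom (O, N, halogen) counts +1, each bond to a less electronegative atom (H, metal, B, Si) counts −1, and each C–C bond counts 0. Tallying each carbon:
C1: 1C, 1H, 1O, 1Br → 0 − 1 + 1 + 1 = +1
C2: 2C, 2O → 0 + 2 = +2
C3: 3C, 1H → 0 − 1 = -1
C4: 3C, 1Cl → 0 + 1 = +1
C5: 2C, 2H → 0 − 2 = -2
C6: 1C, 2H, 1O → 0 − 2 + 1 = -1
Sum = +1 + 2 − 1 + 1 − 2 − 1 = 0.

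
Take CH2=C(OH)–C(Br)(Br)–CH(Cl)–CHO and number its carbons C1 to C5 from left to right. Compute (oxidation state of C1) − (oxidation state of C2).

C1: 2C, 2H → 0 − 2 = -2
C2: 3C, 1O → 0 + 1 = +1
Difference: -2 − (+1) = -3.

-3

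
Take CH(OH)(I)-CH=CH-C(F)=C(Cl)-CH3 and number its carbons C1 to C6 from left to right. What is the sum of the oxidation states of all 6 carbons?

Each bond to a more electronegative atom (O, N, halogen) counts +1, each bond to a less electronegative atom (H, metal, B, Si) counts −1, and each C–C bond counts 0. Tallying each carbon:
C1: 1C, 1H, 1O, 1I → 0 − 1 + 1 + 1 = +1
C2: 3C, 1H → 0 − 1 = -1
C3: 3C, 1H → 0 − 1 = -1
C4: 3C, 1F → 0 + 1 = +1
C5: 3C, 1Cl → 0 + 1 = +1
C6: 1C, 3H → 0 − 3 = -3
Sum = +1 − 1 − 1 + 1 + 1 − 3 = -2.

-2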